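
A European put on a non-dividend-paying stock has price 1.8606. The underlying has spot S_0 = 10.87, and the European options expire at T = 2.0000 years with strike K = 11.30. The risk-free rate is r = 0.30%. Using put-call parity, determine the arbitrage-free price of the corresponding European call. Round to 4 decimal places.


Answer: Call price = 1.4982

Derivation:
Put-call parity: C - P = S_0 * exp(-qT) - K * exp(-rT).
S_0 * exp(-qT) = 10.8700 * 1.00000000 = 10.87000000
K * exp(-rT) = 11.3000 * 0.99401796 = 11.23240299
C = P + S*exp(-qT) - K*exp(-rT)
C = 1.8606 + 10.87000000 - 11.23240299 = 1.4982


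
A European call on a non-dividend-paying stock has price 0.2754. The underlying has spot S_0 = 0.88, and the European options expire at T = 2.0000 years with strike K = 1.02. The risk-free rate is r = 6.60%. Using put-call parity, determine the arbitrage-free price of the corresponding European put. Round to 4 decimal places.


Put-call parity: C - P = S_0 * exp(-qT) - K * exp(-rT).
S_0 * exp(-qT) = 0.8800 * 1.00000000 = 0.88000000
K * exp(-rT) = 1.0200 * 0.87634100 = 0.89386781
P = C - S*exp(-qT) + K*exp(-rT)
P = 0.2754 - 0.88000000 + 0.89386781 = 0.2893

Answer: Put price = 0.2893


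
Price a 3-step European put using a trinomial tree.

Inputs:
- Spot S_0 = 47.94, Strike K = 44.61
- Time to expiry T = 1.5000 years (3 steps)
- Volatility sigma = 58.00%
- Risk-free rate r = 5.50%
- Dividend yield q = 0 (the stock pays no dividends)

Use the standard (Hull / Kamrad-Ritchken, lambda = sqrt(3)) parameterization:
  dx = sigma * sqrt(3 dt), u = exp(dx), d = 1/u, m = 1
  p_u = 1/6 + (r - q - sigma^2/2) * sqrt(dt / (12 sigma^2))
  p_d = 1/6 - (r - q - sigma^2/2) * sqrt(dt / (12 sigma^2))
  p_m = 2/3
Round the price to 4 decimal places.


dt = T/N = 0.500000; dx = sigma*sqrt(3*dt) = 0.710352
u = exp(dx) = 2.034707; d = 1/u = 0.491471
p_u = 0.126827, p_m = 0.666667, p_d = 0.206506
Discount per step: exp(-r*dt) = 0.972875
Stock lattice S(k, j) with j the centered position index:
  k=0: S(0,+0) = 47.9400
  k=1: S(1,-1) = 23.5611; S(1,+0) = 47.9400; S(1,+1) = 97.5439
  k=2: S(2,-2) = 11.5796; S(2,-1) = 23.5611; S(2,+0) = 47.9400; S(2,+1) = 97.5439; S(2,+2) = 198.4732
  k=3: S(3,-3) = 5.6910; S(3,-2) = 11.5796; S(3,-1) = 23.5611; S(3,+0) = 47.9400; S(3,+1) = 97.5439; S(3,+2) = 198.4732; S(3,+3) = 403.8350
Terminal payoffs V(N, j) = max(K - S_T, 0):
  V(3,-3) = 38.918953; V(3,-2) = 33.030386; V(3,-1) = 21.048873; V(3,+0) = 0.000000; V(3,+1) = 0.000000; V(3,+2) = 0.000000; V(3,+3) = 0.000000
Backward induction: V(k, j) = exp(-r*dt) * [p_u * V(k+1, j+1) + p_m * V(k+1, j) + p_d * V(k+1, j-1)]
  V(2,-2) = exp(-r*dt) * [p_u*21.048873 + p_m*33.030386 + p_d*38.918953] = 31.839102
  V(2,-1) = exp(-r*dt) * [p_u*0.000000 + p_m*21.048873 + p_d*33.030386] = 20.287898
  V(2,+0) = exp(-r*dt) * [p_u*0.000000 + p_m*0.000000 + p_d*21.048873] = 4.228814
  V(2,+1) = exp(-r*dt) * [p_u*0.000000 + p_m*0.000000 + p_d*0.000000] = 0.000000
  V(2,+2) = exp(-r*dt) * [p_u*0.000000 + p_m*0.000000 + p_d*0.000000] = 0.000000
  V(1,-1) = exp(-r*dt) * [p_u*4.228814 + p_m*20.287898 + p_d*31.839102] = 20.076789
  V(1,+0) = exp(-r*dt) * [p_u*0.000000 + p_m*4.228814 + p_d*20.287898] = 6.818668
  V(1,+1) = exp(-r*dt) * [p_u*0.000000 + p_m*0.000000 + p_d*4.228814] = 0.849588
  V(0,+0) = exp(-r*dt) * [p_u*0.849588 + p_m*6.818668 + p_d*20.076789] = 8.560819

Answer: Price = V(0,0) = 8.5608


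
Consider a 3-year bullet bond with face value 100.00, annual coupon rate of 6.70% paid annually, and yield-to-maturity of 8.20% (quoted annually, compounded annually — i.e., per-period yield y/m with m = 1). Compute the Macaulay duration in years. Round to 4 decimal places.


Answer: Macaulay duration = 2.8117 years

Derivation:
Coupon per period c = face * coupon_rate / m = 6.700000
Periods per year m = 1; per-period yield y/m = 0.082000
Number of cashflows N = 3
Cashflows (t years, CF_t, discount factor 1/(1+y/m)^(m*t), PV):
  t = 1.0000: CF_t = 6.700000, DF = 0.924214, PV = 6.192237
  t = 2.0000: CF_t = 6.700000, DF = 0.854172, PV = 5.722954
  t = 3.0000: CF_t = 106.700000, DF = 0.789438, PV = 84.233071
Price P = sum_t PV_t = 96.148262
Macaulay numerator sum_t t * PV_t:
  t * PV_t at t = 1.0000: 6.192237
  t * PV_t at t = 2.0000: 11.445909
  t * PV_t at t = 3.0000: 252.699214
Macaulay duration D = (sum_t t * PV_t) / P = 270.337360 / 96.148262 = 2.811672


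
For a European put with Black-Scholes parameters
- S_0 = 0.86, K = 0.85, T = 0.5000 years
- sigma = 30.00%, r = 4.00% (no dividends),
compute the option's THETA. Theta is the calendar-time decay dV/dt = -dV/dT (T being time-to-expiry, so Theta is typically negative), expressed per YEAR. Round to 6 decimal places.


Answer: Theta = -0.054356

Derivation:
d1 = 0.2554825815; d2 = 0.0433505472
phi(d1) = 0.3861326916; exp(-qT) = 1.0000000000; exp(-rT) = 0.9801986733
Theta = -S*exp(-qT)*phi(d1)*sigma/(2*sqrt(T)) + r*K*exp(-rT)*N(-d2) - q*S*exp(-qT)*N(-d1)
N(-d1) = 0.3991751976; N(-d2) = 0.4827110491; sqrt(T) = 0.7071067812
Term 1 = -0.8600 * 1.0000000000 * 0.3861326916 * 0.3000 / (2 * 0.7071067812) = -0.0704435575
Term 2 = 0.0400 * 0.8500 * 0.9801986733 * 0.4827110491 = 0.0160871928
Term 3 = 0 (no dividend yield, q = 0)
Theta = -0.0704435575 + (0.0160871928) + (0.0000000000) = -0.054356


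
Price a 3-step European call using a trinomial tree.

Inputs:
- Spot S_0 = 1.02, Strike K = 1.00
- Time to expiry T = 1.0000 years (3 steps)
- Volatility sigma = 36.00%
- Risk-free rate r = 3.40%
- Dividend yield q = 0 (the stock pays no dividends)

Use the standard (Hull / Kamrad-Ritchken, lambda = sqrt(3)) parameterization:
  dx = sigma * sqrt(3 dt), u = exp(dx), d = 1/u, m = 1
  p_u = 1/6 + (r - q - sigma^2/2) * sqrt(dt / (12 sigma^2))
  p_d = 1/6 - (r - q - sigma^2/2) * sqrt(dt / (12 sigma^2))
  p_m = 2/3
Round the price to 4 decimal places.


Answer: Price = V(0,0) = 0.1603

Derivation:
dt = T/N = 0.333333; dx = sigma*sqrt(3*dt) = 0.360000
u = exp(dx) = 1.433329; d = 1/u = 0.697676
p_u = 0.152407, p_m = 0.666667, p_d = 0.180926
Discount per step: exp(-r*dt) = 0.988731
Stock lattice S(k, j) with j the centered position index:
  k=0: S(0,+0) = 1.0200
  k=1: S(1,-1) = 0.7116; S(1,+0) = 1.0200; S(1,+1) = 1.4620
  k=2: S(2,-2) = 0.4965; S(2,-1) = 0.7116; S(2,+0) = 1.0200; S(2,+1) = 1.4620; S(2,+2) = 2.0955
  k=3: S(3,-3) = 0.3464; S(3,-2) = 0.4965; S(3,-1) = 0.7116; S(3,+0) = 1.0200; S(3,+1) = 1.4620; S(3,+2) = 2.0955; S(3,+3) = 3.0036
Terminal payoffs V(N, j) = max(S_T - K, 0):
  V(3,-3) = 0.000000; V(3,-2) = 0.000000; V(3,-1) = 0.000000; V(3,+0) = 0.020000; V(3,+1) = 0.461996; V(3,+2) = 1.095522; V(3,+3) = 2.003573
Backward induction: V(k, j) = exp(-r*dt) * [p_u * V(k+1, j+1) + p_m * V(k+1, j) + p_d * V(k+1, j-1)]
  V(2,-2) = exp(-r*dt) * [p_u*0.000000 + p_m*0.000000 + p_d*0.000000] = 0.000000
  V(2,-1) = exp(-r*dt) * [p_u*0.020000 + p_m*0.000000 + p_d*0.000000] = 0.003014
  V(2,+0) = exp(-r*dt) * [p_u*0.461996 + p_m*0.020000 + p_d*0.000000] = 0.082801
  V(2,+1) = exp(-r*dt) * [p_u*1.095522 + p_m*0.461996 + p_d*0.020000] = 0.473188
  V(2,+2) = exp(-r*dt) * [p_u*2.003573 + p_m*1.095522 + p_d*0.461996] = 1.106681
  V(1,-1) = exp(-r*dt) * [p_u*0.082801 + p_m*0.003014 + p_d*0.000000] = 0.014464
  V(1,+0) = exp(-r*dt) * [p_u*0.473188 + p_m*0.082801 + p_d*0.003014] = 0.126423
  V(1,+1) = exp(-r*dt) * [p_u*1.106681 + p_m*0.473188 + p_d*0.082801] = 0.493481
  V(0,+0) = exp(-r*dt) * [p_u*0.493481 + p_m*0.126423 + p_d*0.014464] = 0.160282


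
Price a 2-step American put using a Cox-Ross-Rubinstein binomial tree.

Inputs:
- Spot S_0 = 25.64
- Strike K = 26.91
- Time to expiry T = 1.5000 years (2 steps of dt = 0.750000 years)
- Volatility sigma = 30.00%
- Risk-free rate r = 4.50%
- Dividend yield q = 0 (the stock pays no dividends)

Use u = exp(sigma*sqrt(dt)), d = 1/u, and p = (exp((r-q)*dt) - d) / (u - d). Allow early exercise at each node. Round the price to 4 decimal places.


dt = T/N = 0.750000
u = exp(sigma*sqrt(dt)) = 1.296681; d = 1/u = 0.771200
p = (exp((r-q)*dt) - d) / (u - d) = 0.500734
Discount per step: exp(-r*dt) = 0.966813
Stock lattice S(k, i) with i counting down-moves:
  k=0: S(0,0) = 25.6400
  k=1: S(1,0) = 33.2469; S(1,1) = 19.7736
  k=2: S(2,0) = 43.1106; S(2,1) = 25.6400; S(2,2) = 15.2494
Terminal payoffs V(N, i) = max(K - S_T, 0):
  V(2,0) = 0.000000; V(2,1) = 1.270000; V(2,2) = 11.660627
Backward induction: V(k, i) = exp(-r*dt) * [p * V(k+1, i) + (1-p) * V(k+1, i+1)]; then take max(V_cont, immediate exercise) for American.
  V(1,0) = exp(-r*dt) * [p*0.000000 + (1-p)*1.270000] = 0.613025; exercise = 0.000000; V(1,0) = max -> 0.613025
  V(1,1) = exp(-r*dt) * [p*1.270000 + (1-p)*11.660627] = 6.243376; exercise = 7.136434; V(1,1) = max -> 7.136434
  V(0,0) = exp(-r*dt) * [p*0.613025 + (1-p)*7.136434] = 3.741510; exercise = 1.270000; V(0,0) = max -> 3.741510

Answer: Price = V(0,0) = 3.7415


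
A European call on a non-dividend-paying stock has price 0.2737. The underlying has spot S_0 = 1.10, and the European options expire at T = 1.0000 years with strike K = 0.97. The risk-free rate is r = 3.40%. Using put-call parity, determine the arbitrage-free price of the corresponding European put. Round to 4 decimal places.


Put-call parity: C - P = S_0 * exp(-qT) - K * exp(-rT).
S_0 * exp(-qT) = 1.1000 * 1.00000000 = 1.10000000
K * exp(-rT) = 0.9700 * 0.96657150 = 0.93757436
P = C - S*exp(-qT) + K*exp(-rT)
P = 0.2737 - 1.10000000 + 0.93757436 = 0.1113

Answer: Put price = 0.1113


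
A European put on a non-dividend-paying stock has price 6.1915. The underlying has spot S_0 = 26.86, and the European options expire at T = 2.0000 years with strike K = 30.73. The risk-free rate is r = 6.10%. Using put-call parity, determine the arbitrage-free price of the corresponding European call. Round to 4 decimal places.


Answer: Call price = 5.8509

Derivation:
Put-call parity: C - P = S_0 * exp(-qT) - K * exp(-rT).
S_0 * exp(-qT) = 26.8600 * 1.00000000 = 26.86000000
K * exp(-rT) = 30.7300 * 0.88514837 = 27.20060936
C = P + S*exp(-qT) - K*exp(-rT)
C = 6.1915 + 26.86000000 - 27.20060936 = 5.8509


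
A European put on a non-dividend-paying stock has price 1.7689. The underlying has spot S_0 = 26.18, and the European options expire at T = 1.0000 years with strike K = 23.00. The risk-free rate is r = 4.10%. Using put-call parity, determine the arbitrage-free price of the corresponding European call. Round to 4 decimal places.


Put-call parity: C - P = S_0 * exp(-qT) - K * exp(-rT).
S_0 * exp(-qT) = 26.1800 * 1.00000000 = 26.18000000
K * exp(-rT) = 23.0000 * 0.95982913 = 22.07606999
C = P + S*exp(-qT) - K*exp(-rT)
C = 1.7689 + 26.18000000 - 22.07606999 = 5.8728

Answer: Call price = 5.8728


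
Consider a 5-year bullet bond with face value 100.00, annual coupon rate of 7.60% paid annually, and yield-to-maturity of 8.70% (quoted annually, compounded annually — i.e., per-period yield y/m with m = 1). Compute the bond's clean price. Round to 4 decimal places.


Coupon per period c = face * coupon_rate / m = 7.600000
Periods per year m = 1; per-period yield y/m = 0.087000
Number of cashflows N = 5
Cashflows (t years, CF_t, discount factor 1/(1+y/m)^(m*t), PV):
  t = 1.0000: CF_t = 7.600000, DF = 0.919963, PV = 6.991720
  t = 2.0000: CF_t = 7.600000, DF = 0.846332, PV = 6.432125
  t = 3.0000: CF_t = 7.600000, DF = 0.778595, PV = 5.917319
  t = 4.0000: CF_t = 7.600000, DF = 0.716278, PV = 5.443715
  t = 5.0000: CF_t = 107.600000, DF = 0.658950, PV = 70.902990
Price P = sum_t PV_t = 95.687870

Answer: Price = 95.6879


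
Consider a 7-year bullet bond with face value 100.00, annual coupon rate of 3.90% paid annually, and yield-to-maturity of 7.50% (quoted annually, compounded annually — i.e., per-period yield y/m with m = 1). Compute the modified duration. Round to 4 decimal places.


Coupon per period c = face * coupon_rate / m = 3.900000
Periods per year m = 1; per-period yield y/m = 0.075000
Number of cashflows N = 7
Cashflows (t years, CF_t, discount factor 1/(1+y/m)^(m*t), PV):
  t = 1.0000: CF_t = 3.900000, DF = 0.930233, PV = 3.627907
  t = 2.0000: CF_t = 3.900000, DF = 0.865333, PV = 3.374797
  t = 3.0000: CF_t = 3.900000, DF = 0.804961, PV = 3.139346
  t = 4.0000: CF_t = 3.900000, DF = 0.748801, PV = 2.920322
  t = 5.0000: CF_t = 3.900000, DF = 0.696559, PV = 2.716579
  t = 6.0000: CF_t = 3.900000, DF = 0.647962, PV = 2.527050
  t = 7.0000: CF_t = 103.900000, DF = 0.602755, PV = 62.626234
Price P = sum_t PV_t = 80.932235
First compute Macaulay numerator sum_t t * PV_t:
  t * PV_t at t = 1.0000: 3.627907
  t * PV_t at t = 2.0000: 6.749594
  t * PV_t at t = 3.0000: 9.418039
  t * PV_t at t = 4.0000: 11.681288
  t * PV_t at t = 5.0000: 13.582893
  t * PV_t at t = 6.0000: 15.162300
  t * PV_t at t = 7.0000: 438.383639
Macaulay duration D = 498.605661 / 80.932235 = 6.160780
Modified duration = D / (1 + y/m) = 6.160780 / (1 + 0.075000) = 5.730958

Answer: Modified duration = 5.7310


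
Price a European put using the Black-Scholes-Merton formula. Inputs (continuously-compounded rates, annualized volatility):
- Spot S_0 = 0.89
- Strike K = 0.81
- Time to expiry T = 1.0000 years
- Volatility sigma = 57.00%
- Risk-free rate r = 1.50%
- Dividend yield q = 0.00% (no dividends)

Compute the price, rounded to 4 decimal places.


Answer: Price = 0.1467

Derivation:
d1 = (ln(S/K) + (r - q + 0.5*sigma^2) * T) / (sigma * sqrt(T)) = 0.47655652
d2 = d1 - sigma * sqrt(T) = -0.09344348
exp(-rT) = 0.98511194; exp(-qT) = 1.00000000
P = K * exp(-rT) * N(-d2) - S_0 * exp(-qT) * N(-d1)
N(-d1) = 0.31683898; N(-d2) = 0.53722438
P = 0.8100 * 0.98511194 * 0.53722438 - 0.8900 * 1.00000000 * 0.31683898 = 0.1467


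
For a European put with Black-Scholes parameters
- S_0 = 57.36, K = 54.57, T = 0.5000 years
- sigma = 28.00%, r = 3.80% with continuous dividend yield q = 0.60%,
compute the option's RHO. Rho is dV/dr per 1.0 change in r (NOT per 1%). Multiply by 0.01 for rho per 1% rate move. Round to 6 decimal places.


d1 = 0.4316529057; d2 = 0.2336630070
phi(d1) = 0.3634546865; exp(-qT) = 0.9970044955; exp(-rT) = 0.9811793622
N(-d2) = 0.4076233045
Rho = -K*T*exp(-rT)*N(-d2) = -54.5700 * 0.5000 * 0.9811793622 * 0.4076233045 = -10.912679

Answer: Rho = -10.912679


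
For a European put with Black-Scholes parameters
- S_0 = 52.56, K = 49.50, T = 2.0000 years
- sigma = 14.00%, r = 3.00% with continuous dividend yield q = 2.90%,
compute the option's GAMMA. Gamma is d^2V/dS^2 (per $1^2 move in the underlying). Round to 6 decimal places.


d1 = 0.4120548832; d2 = 0.2140649845
phi(d1) = 0.3664720045; exp(-qT) = 0.9436499474; exp(-rT) = 0.9417645336
Gamma = exp(-qT) * phi(d1) / (S * sigma * sqrt(T)) = 0.9436499474 * 0.3664720045 / (52.5600 * 0.1400 * 1.4142135624) = 0.033232

Answer: Gamma = 0.033232


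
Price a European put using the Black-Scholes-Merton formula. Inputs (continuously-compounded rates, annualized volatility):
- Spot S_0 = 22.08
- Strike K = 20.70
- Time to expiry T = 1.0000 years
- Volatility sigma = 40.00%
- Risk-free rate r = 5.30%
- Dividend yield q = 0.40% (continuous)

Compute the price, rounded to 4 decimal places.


Answer: Price = 2.2489

Derivation:
d1 = (ln(S/K) + (r - q + 0.5*sigma^2) * T) / (sigma * sqrt(T)) = 0.48384630
d2 = d1 - sigma * sqrt(T) = 0.08384630
exp(-rT) = 0.94838001; exp(-qT) = 0.99600799
P = K * exp(-rT) * N(-d2) - S_0 * exp(-qT) * N(-d1)
N(-d1) = 0.31424748; N(-d2) = 0.46658932
P = 20.7000 * 0.94838001 * 0.46658932 - 22.0800 * 0.99600799 * 0.31424748 = 2.2489


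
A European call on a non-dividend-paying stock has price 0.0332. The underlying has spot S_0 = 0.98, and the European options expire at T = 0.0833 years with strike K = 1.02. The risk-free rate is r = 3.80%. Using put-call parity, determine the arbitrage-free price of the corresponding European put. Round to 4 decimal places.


Answer: Put price = 0.0700

Derivation:
Put-call parity: C - P = S_0 * exp(-qT) - K * exp(-rT).
S_0 * exp(-qT) = 0.9800 * 1.00000000 = 0.98000000
K * exp(-rT) = 1.0200 * 0.99683960 = 1.01677640
P = C - S*exp(-qT) + K*exp(-rT)
P = 0.0332 - 0.98000000 + 1.01677640 = 0.0700


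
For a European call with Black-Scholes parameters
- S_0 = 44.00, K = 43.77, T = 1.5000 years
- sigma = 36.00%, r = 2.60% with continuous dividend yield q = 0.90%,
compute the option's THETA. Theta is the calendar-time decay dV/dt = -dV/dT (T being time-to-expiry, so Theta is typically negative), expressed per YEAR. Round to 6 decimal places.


Answer: Theta = -2.682028

Derivation:
d1 = 0.2901760415; d2 = -0.1507321122
phi(d1) = 0.3824950371; exp(-qT) = 0.9865907163; exp(-rT) = 0.9617507091
Theta = -S*exp(-qT)*phi(d1)*sigma/(2*sqrt(T)) - r*K*exp(-rT)*N(d2) + q*S*exp(-qT)*N(d1)
N(d1) = 0.6141592179; N(d2) = 0.4400935204; sqrt(T) = 1.2247448714
Term 1 = -44.0000 * 0.9865907163 * 0.3824950371 * 0.3600 / (2 * 1.2247448714) = -2.4402952865
Term 2 = -0.0260 * 43.7700 * 0.9617507091 * 0.4400935204 = -0.4816786358
Term 3 = 0.0090 * 44.0000 * 0.9865907163 * 0.6141592179 = 0.2399458180
Theta = -2.4402952865 + (-0.4816786358) + (0.2399458180) = -2.682028


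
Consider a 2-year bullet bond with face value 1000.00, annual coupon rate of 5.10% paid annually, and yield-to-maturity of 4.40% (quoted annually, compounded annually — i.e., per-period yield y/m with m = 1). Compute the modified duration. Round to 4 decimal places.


Coupon per period c = face * coupon_rate / m = 51.000000
Periods per year m = 1; per-period yield y/m = 0.044000
Number of cashflows N = 2
Cashflows (t years, CF_t, discount factor 1/(1+y/m)^(m*t), PV):
  t = 1.0000: CF_t = 51.000000, DF = 0.957854, PV = 48.850575
  t = 2.0000: CF_t = 1051.000000, DF = 0.917485, PV = 964.276802
Price P = sum_t PV_t = 1013.127376
First compute Macaulay numerator sum_t t * PV_t:
  t * PV_t at t = 1.0000: 48.850575
  t * PV_t at t = 2.0000: 1928.553603
Macaulay duration D = 1977.404178 / 1013.127376 = 1.951782
Modified duration = D / (1 + y/m) = 1.951782 / (1 + 0.044000) = 1.869523

Answer: Modified duration = 1.8695


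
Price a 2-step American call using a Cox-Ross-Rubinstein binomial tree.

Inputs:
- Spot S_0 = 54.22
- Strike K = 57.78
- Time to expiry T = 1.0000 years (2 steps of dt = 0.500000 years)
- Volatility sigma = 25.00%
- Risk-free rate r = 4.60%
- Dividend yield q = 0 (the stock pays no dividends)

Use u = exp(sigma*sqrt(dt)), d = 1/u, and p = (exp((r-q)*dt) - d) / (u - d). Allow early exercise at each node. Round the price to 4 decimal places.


Answer: Price = V(0,0) = 5.0460

Derivation:
dt = T/N = 0.500000
u = exp(sigma*sqrt(dt)) = 1.193365; d = 1/u = 0.837967
p = (exp((r-q)*dt) - d) / (u - d) = 0.521387
Discount per step: exp(-r*dt) = 0.977262
Stock lattice S(k, i) with i counting down-moves:
  k=0: S(0,0) = 54.2200
  k=1: S(1,0) = 64.7042; S(1,1) = 45.4346
  k=2: S(2,0) = 77.2157; S(2,1) = 54.2200; S(2,2) = 38.0727
Terminal payoffs V(N, i) = max(S_T - K, 0):
  V(2,0) = 19.435733; V(2,1) = 0.000000; V(2,2) = 0.000000
Backward induction: V(k, i) = exp(-r*dt) * [p * V(k+1, i) + (1-p) * V(k+1, i+1)]; then take max(V_cont, immediate exercise) for American.
  V(1,0) = exp(-r*dt) * [p*19.435733 + (1-p)*0.000000] = 9.903123; exercise = 6.924227; V(1,0) = max -> 9.903123
  V(1,1) = exp(-r*dt) * [p*0.000000 + (1-p)*0.000000] = 0.000000; exercise = 0.000000; V(1,1) = max -> 0.000000
  V(0,0) = exp(-r*dt) * [p*9.903123 + (1-p)*0.000000] = 5.045955; exercise = 0.000000; V(0,0) = max -> 5.045955


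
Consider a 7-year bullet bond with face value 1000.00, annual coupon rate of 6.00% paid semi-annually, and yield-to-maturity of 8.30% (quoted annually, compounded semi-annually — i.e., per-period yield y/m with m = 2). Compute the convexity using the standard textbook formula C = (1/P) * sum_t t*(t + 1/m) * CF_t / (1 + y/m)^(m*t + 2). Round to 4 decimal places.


Coupon per period c = face * coupon_rate / m = 30.000000
Periods per year m = 2; per-period yield y/m = 0.041500
Number of cashflows N = 14
Cashflows (t years, CF_t, discount factor 1/(1+y/m)^(m*t), PV):
  t = 0.5000: CF_t = 30.000000, DF = 0.960154, PV = 28.804609
  t = 1.0000: CF_t = 30.000000, DF = 0.921895, PV = 27.656849
  t = 1.5000: CF_t = 30.000000, DF = 0.885161, PV = 26.554824
  t = 2.0000: CF_t = 30.000000, DF = 0.849890, PV = 25.496711
  t = 2.5000: CF_t = 30.000000, DF = 0.816025, PV = 24.480759
  t = 3.0000: CF_t = 30.000000, DF = 0.783510, PV = 23.505290
  t = 3.5000: CF_t = 30.000000, DF = 0.752290, PV = 22.568689
  t = 4.0000: CF_t = 30.000000, DF = 0.722314, PV = 21.669409
  t = 4.5000: CF_t = 30.000000, DF = 0.693532, PV = 20.805961
  t = 5.0000: CF_t = 30.000000, DF = 0.665897, PV = 19.976919
  t = 5.5000: CF_t = 30.000000, DF = 0.639364, PV = 19.180911
  t = 6.0000: CF_t = 30.000000, DF = 0.613887, PV = 18.416622
  t = 6.5000: CF_t = 30.000000, DF = 0.589426, PV = 17.682786
  t = 7.0000: CF_t = 1030.000000, DF = 0.565940, PV = 582.917891
Price P = sum_t PV_t = 879.718230
Convexity numerator sum_t t*(t + 1/m) * CF_t / (1+y/m)^(m*t + 2):
  t = 0.5000: term = 13.277412
  t = 1.0000: term = 38.245066
  t = 1.5000: term = 73.442278
  t = 2.0000: term = 117.526449
  t = 2.5000: term = 169.265169
  t = 3.0000: term = 227.528791
  t = 3.5000: term = 291.283458
  t = 4.0000: term = 359.584545
  t = 4.5000: term = 431.570505
  t = 5.0000: term = 506.457092
  t = 5.5000: term = 583.531935
  t = 6.0000: term = 662.149449
  t = 6.5000: term = 741.726059
  t = 7.0000: term = 28212.926638
Convexity = (1/P) * sum = 32428.514845 / 879.718230 = 36.862388

Answer: Convexity = 36.8624


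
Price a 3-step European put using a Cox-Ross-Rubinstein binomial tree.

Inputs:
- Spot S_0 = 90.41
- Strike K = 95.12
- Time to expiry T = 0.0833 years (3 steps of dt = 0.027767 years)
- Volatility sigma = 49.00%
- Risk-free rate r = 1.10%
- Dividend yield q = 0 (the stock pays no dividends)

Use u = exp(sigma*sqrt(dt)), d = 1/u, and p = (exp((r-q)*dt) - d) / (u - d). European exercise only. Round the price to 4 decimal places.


Answer: Price = V(0,0) = 7.9701

Derivation:
dt = T/N = 0.027767
u = exp(sigma*sqrt(dt)) = 1.085076; d = 1/u = 0.921594
p = (exp((r-q)*dt) - d) / (u - d) = 0.481467
Discount per step: exp(-r*dt) = 0.999695
Stock lattice S(k, i) with i counting down-moves:
  k=0: S(0,0) = 90.4100
  k=1: S(1,0) = 98.1018; S(1,1) = 83.3213
  k=2: S(2,0) = 106.4479; S(2,1) = 90.4100; S(2,2) = 76.7884
  k=3: S(3,0) = 115.5041; S(3,1) = 98.1018; S(3,2) = 83.3213; S(3,3) = 70.7678
Terminal payoffs V(N, i) = max(K - S_T, 0):
  V(3,0) = 0.000000; V(3,1) = 0.000000; V(3,2) = 11.798672; V(3,3) = 24.352215
Backward induction: V(k, i) = exp(-r*dt) * [p * V(k+1, i) + (1-p) * V(k+1, i+1)].
  V(2,0) = exp(-r*dt) * [p*0.000000 + (1-p)*0.000000] = 0.000000
  V(2,1) = exp(-r*dt) * [p*0.000000 + (1-p)*11.798672] = 6.116129
  V(2,2) = exp(-r*dt) * [p*11.798672 + (1-p)*24.352215] = 18.302503
  V(1,0) = exp(-r*dt) * [p*0.000000 + (1-p)*6.116129] = 3.170444
  V(1,1) = exp(-r*dt) * [p*6.116129 + (1-p)*18.302503] = 12.431364
  V(0,0) = exp(-r*dt) * [p*3.170444 + (1-p)*12.431364] = 7.970099


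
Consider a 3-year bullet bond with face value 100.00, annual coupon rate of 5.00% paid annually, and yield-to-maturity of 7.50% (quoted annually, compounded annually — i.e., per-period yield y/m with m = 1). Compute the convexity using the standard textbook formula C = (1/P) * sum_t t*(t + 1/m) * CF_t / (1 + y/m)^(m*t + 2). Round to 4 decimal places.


Coupon per period c = face * coupon_rate / m = 5.000000
Periods per year m = 1; per-period yield y/m = 0.075000
Number of cashflows N = 3
Cashflows (t years, CF_t, discount factor 1/(1+y/m)^(m*t), PV):
  t = 1.0000: CF_t = 5.000000, DF = 0.930233, PV = 4.651163
  t = 2.0000: CF_t = 5.000000, DF = 0.865333, PV = 4.326663
  t = 3.0000: CF_t = 105.000000, DF = 0.804961, PV = 84.520860
Price P = sum_t PV_t = 93.498686
Convexity numerator sum_t t*(t + 1/m) * CF_t / (1+y/m)^(m*t + 2):
  t = 1.0000: term = 8.049606
  t = 2.0000: term = 22.464016
  t = 3.0000: term = 877.663877
Convexity = (1/P) * sum = 908.177498 / 93.498686 = 9.713265

Answer: Convexity = 9.7133


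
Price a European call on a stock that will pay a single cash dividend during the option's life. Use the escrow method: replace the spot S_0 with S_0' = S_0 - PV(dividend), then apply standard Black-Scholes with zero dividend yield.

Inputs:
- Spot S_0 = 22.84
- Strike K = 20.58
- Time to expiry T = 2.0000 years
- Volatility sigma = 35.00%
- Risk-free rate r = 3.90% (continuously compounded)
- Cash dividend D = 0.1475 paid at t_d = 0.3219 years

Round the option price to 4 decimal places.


PV(D) = D * exp(-r * t_d) = 0.1475 * 0.98752437 = 0.14565985
S_0' = S_0 - PV(D) = 22.8400 - 0.14565985 = 22.69434015
d1 = (ln(S_0'/K) + (r + sigma^2/2)*T) / (sigma*sqrt(T)) = 0.60264858
d2 = d1 - sigma*sqrt(T) = 0.10767384
exp(-rT) = 0.92496443
N(d1) = 0.72662875; N(d2) = 0.54287279
C = S_0' * N(d1) - K * exp(-rT) * N(d2) = 22.69434015 * 0.72662875 - 20.5800 * 0.92496443 * 0.54287279 = 6.1564

Answer: Price = 6.1564


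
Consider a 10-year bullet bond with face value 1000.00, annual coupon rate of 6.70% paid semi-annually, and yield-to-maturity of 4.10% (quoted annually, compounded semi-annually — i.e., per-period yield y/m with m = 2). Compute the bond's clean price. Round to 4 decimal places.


Coupon per period c = face * coupon_rate / m = 33.500000
Periods per year m = 2; per-period yield y/m = 0.020500
Number of cashflows N = 20
Cashflows (t years, CF_t, discount factor 1/(1+y/m)^(m*t), PV):
  t = 0.5000: CF_t = 33.500000, DF = 0.979912, PV = 32.827046
  t = 1.0000: CF_t = 33.500000, DF = 0.960227, PV = 32.167610
  t = 1.5000: CF_t = 33.500000, DF = 0.940938, PV = 31.521420
  t = 2.0000: CF_t = 33.500000, DF = 0.922036, PV = 30.888212
  t = 2.5000: CF_t = 33.500000, DF = 0.903514, PV = 30.267724
  t = 3.0000: CF_t = 33.500000, DF = 0.885364, PV = 29.659700
  t = 3.5000: CF_t = 33.500000, DF = 0.867579, PV = 29.063890
  t = 4.0000: CF_t = 33.500000, DF = 0.850151, PV = 28.480049
  t = 4.5000: CF_t = 33.500000, DF = 0.833073, PV = 27.907936
  t = 5.0000: CF_t = 33.500000, DF = 0.816338, PV = 27.347316
  t = 5.5000: CF_t = 33.500000, DF = 0.799939, PV = 26.797958
  t = 6.0000: CF_t = 33.500000, DF = 0.783870, PV = 26.259636
  t = 6.5000: CF_t = 33.500000, DF = 0.768123, PV = 25.732127
  t = 7.0000: CF_t = 33.500000, DF = 0.752693, PV = 25.215215
  t = 7.5000: CF_t = 33.500000, DF = 0.737573, PV = 24.708687
  t = 8.0000: CF_t = 33.500000, DF = 0.722756, PV = 24.212334
  t = 8.5000: CF_t = 33.500000, DF = 0.708237, PV = 23.725952
  t = 9.0000: CF_t = 33.500000, DF = 0.694010, PV = 23.249341
  t = 9.5000: CF_t = 33.500000, DF = 0.680069, PV = 22.782304
  t = 10.0000: CF_t = 1033.500000, DF = 0.666407, PV = 688.732061
Price P = sum_t PV_t = 1211.546519

Answer: Price = 1211.5465


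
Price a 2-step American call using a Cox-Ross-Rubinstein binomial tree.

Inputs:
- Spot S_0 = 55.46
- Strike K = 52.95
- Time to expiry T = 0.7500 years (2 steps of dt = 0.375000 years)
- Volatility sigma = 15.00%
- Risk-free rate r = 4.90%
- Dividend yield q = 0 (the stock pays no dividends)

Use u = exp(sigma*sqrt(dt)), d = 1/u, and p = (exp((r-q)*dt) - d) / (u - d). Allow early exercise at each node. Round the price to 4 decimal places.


Answer: Price = V(0,0) = 5.5882

Derivation:
dt = T/N = 0.375000
u = exp(sigma*sqrt(dt)) = 1.096207; d = 1/u = 0.912237
p = (exp((r-q)*dt) - d) / (u - d) = 0.577856
Discount per step: exp(-r*dt) = 0.981793
Stock lattice S(k, i) with i counting down-moves:
  k=0: S(0,0) = 55.4600
  k=1: S(1,0) = 60.7956; S(1,1) = 50.5926
  k=2: S(2,0) = 66.6446; S(2,1) = 55.4600; S(2,2) = 46.1525
Terminal payoffs V(N, i) = max(S_T - K, 0):
  V(2,0) = 13.694583; V(2,1) = 2.510000; V(2,2) = 0.000000
Backward induction: V(k, i) = exp(-r*dt) * [p * V(k+1, i) + (1-p) * V(k+1, i+1)]; then take max(V_cont, immediate exercise) for American.
  V(1,0) = exp(-r*dt) * [p*13.694583 + (1-p)*2.510000] = 8.809701; exercise = 7.845630; V(1,0) = max -> 8.809701
  V(1,1) = exp(-r*dt) * [p*2.510000 + (1-p)*0.000000] = 1.424010; exercise = 0.000000; V(1,1) = max -> 1.424010
  V(0,0) = exp(-r*dt) * [p*8.809701 + (1-p)*1.424010] = 5.588241; exercise = 2.510000; V(0,0) = max -> 5.588241


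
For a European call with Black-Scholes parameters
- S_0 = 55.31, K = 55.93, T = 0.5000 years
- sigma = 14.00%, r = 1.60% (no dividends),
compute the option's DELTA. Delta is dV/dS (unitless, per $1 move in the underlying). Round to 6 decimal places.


d1 = 0.0177061071; d2 = -0.0812888423
phi(d1) = 0.3988797499; exp(-qT) = 1.0000000000; exp(-rT) = 0.9920319148
N(d1) = 0.5070633457
Delta = exp(-qT) * N(d1) = 1.0000000000 * 0.5070633457 = 0.507063

Answer: Delta = 0.507063


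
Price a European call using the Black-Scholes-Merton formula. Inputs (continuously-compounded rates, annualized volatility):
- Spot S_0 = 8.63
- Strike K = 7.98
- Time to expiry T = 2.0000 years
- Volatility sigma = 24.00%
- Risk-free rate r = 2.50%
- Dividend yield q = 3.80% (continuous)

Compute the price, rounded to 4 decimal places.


Answer: Price = 1.2665

Derivation:
d1 = (ln(S/K) + (r - q + 0.5*sigma^2) * T) / (sigma * sqrt(T)) = 0.32381393
d2 = d1 - sigma * sqrt(T) = -0.01559732
exp(-rT) = 0.95122942; exp(-qT) = 0.92681621
C = S_0 * exp(-qT) * N(d1) - K * exp(-rT) * N(d2)
N(d1) = 0.62696055; N(d2) = 0.49377782
C = 8.6300 * 0.92681621 * 0.62696055 - 7.9800 * 0.95122942 * 0.49377782 = 1.2665


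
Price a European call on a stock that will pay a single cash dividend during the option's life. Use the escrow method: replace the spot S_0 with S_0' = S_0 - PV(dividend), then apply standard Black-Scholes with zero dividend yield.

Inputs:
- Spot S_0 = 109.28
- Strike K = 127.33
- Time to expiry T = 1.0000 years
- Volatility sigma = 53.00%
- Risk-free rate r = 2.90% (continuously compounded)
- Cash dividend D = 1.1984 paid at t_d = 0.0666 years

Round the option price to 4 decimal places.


Answer: Price = 17.1765

Derivation:
PV(D) = D * exp(-r * t_d) = 1.1984 * 0.99807046 = 1.19608764
S_0' = S_0 - PV(D) = 109.2800 - 1.19608764 = 108.08391236
d1 = (ln(S_0'/K) + (r + sigma^2/2)*T) / (sigma*sqrt(T)) = 0.01052028
d2 = d1 - sigma*sqrt(T) = -0.51947972
exp(-rT) = 0.97141646
N(d1) = 0.50419691; N(d2) = 0.30171313
C = S_0' * N(d1) - K * exp(-rT) * N(d2) = 108.08391236 * 0.50419691 - 127.3300 * 0.97141646 * 0.30171313 = 17.1765


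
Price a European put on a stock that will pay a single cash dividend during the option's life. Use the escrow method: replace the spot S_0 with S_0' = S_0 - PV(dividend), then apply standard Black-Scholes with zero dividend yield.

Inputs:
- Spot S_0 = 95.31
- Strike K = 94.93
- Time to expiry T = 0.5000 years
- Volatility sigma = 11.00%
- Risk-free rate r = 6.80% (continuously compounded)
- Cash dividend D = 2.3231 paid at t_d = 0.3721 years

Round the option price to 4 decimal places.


PV(D) = D * exp(-r * t_d) = 2.3231 * 0.97501463 = 2.26505649
S_0' = S_0 - PV(D) = 95.3100 - 2.26505649 = 93.04494351
d1 = (ln(S_0'/K) + (r + sigma^2/2)*T) / (sigma*sqrt(T)) = 0.21814710
d2 = d1 - sigma*sqrt(T) = 0.14036535
exp(-rT) = 0.96657150
N(-d1) = 0.41365725; N(-d2) = 0.44418567
P = K * exp(-rT) * N(-d2) - S_0' * N(-d1) = 94.9300 * 0.96657150 * 0.44418567 - 93.04494351 * 0.41365725 = 2.2683

Answer: Price = 2.2683


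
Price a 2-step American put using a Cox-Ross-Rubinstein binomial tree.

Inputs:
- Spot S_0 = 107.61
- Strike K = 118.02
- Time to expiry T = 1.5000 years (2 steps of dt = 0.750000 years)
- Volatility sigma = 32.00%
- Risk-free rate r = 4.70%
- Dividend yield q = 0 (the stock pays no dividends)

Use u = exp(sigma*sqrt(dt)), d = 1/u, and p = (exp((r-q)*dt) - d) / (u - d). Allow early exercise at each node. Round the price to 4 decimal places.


dt = T/N = 0.750000
u = exp(sigma*sqrt(dt)) = 1.319335; d = 1/u = 0.757957
p = (exp((r-q)*dt) - d) / (u - d) = 0.495070
Discount per step: exp(-r*dt) = 0.965364
Stock lattice S(k, i) with i counting down-moves:
  k=0: S(0,0) = 107.6100
  k=1: S(1,0) = 141.9737; S(1,1) = 81.5638
  k=2: S(2,0) = 187.3109; S(2,1) = 107.6100; S(2,2) = 61.8219
Terminal payoffs V(N, i) = max(K - S_T, 0):
  V(2,0) = 0.000000; V(2,1) = 10.410000; V(2,2) = 56.198122
Backward induction: V(k, i) = exp(-r*dt) * [p * V(k+1, i) + (1-p) * V(k+1, i+1)]; then take max(V_cont, immediate exercise) for American.
  V(1,0) = exp(-r*dt) * [p*0.000000 + (1-p)*10.410000] = 5.074266; exercise = 0.000000; V(1,0) = max -> 5.074266
  V(1,1) = exp(-r*dt) * [p*10.410000 + (1-p)*56.198122] = 32.368472; exercise = 36.456207; V(1,1) = max -> 36.456207
  V(0,0) = exp(-r*dt) * [p*5.074266 + (1-p)*36.456207] = 20.195375; exercise = 10.410000; V(0,0) = max -> 20.195375

Answer: Price = V(0,0) = 20.1954


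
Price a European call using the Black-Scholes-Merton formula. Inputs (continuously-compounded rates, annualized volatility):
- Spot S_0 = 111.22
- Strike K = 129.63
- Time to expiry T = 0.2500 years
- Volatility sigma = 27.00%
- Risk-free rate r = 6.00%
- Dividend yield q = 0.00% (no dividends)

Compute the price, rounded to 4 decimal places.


Answer: Price = 1.2796

Derivation:
d1 = (ln(S/K) + (r - q + 0.5*sigma^2) * T) / (sigma * sqrt(T)) = -0.95601124
d2 = d1 - sigma * sqrt(T) = -1.09101124
exp(-rT) = 0.98511194; exp(-qT) = 1.00000000
C = S_0 * exp(-qT) * N(d1) - K * exp(-rT) * N(d2)
N(d1) = 0.16953328; N(d2) = 0.13763397
C = 111.2200 * 1.00000000 * 0.16953328 - 129.6300 * 0.98511194 * 0.13763397 = 1.2796


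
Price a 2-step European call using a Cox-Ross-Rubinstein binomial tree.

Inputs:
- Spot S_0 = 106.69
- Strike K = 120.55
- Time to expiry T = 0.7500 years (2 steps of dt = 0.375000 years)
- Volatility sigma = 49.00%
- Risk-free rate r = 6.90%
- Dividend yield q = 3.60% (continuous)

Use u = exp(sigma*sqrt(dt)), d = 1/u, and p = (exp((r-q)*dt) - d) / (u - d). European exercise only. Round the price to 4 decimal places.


dt = T/N = 0.375000
u = exp(sigma*sqrt(dt)) = 1.349943; d = 1/u = 0.740772
p = (exp((r-q)*dt) - d) / (u - d) = 0.445983
Discount per step: exp(-r*dt) = 0.974457
Stock lattice S(k, i) with i counting down-moves:
  k=0: S(0,0) = 106.6900
  k=1: S(1,0) = 144.0254; S(1,1) = 79.0330
  k=2: S(2,0) = 194.4262; S(2,1) = 106.6900; S(2,2) = 58.5454
Terminal payoffs V(N, i) = max(S_T - K, 0):
  V(2,0) = 73.876154; V(2,1) = 0.000000; V(2,2) = 0.000000
Backward induction: V(k, i) = exp(-r*dt) * [p * V(k+1, i) + (1-p) * V(k+1, i+1)].
  V(1,0) = exp(-r*dt) * [p*73.876154 + (1-p)*0.000000] = 32.105920
  V(1,1) = exp(-r*dt) * [p*0.000000 + (1-p)*0.000000] = 0.000000
  V(0,0) = exp(-r*dt) * [p*32.105920 + (1-p)*0.000000] = 13.952948

Answer: Price = V(0,0) = 13.9529


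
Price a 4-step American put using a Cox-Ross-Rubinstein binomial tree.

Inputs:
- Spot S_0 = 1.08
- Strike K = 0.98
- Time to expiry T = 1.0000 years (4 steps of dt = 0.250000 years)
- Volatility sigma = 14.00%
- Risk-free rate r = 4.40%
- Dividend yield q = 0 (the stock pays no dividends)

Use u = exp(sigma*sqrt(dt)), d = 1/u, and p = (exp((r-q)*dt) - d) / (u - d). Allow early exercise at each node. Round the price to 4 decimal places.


dt = T/N = 0.250000
u = exp(sigma*sqrt(dt)) = 1.072508; d = 1/u = 0.932394
p = (exp((r-q)*dt) - d) / (u - d) = 0.561448
Discount per step: exp(-r*dt) = 0.989060
Stock lattice S(k, i) with i counting down-moves:
  k=0: S(0,0) = 1.0800
  k=1: S(1,0) = 1.1583; S(1,1) = 1.0070
  k=2: S(2,0) = 1.2423; S(2,1) = 1.0800; S(2,2) = 0.9389
  k=3: S(3,0) = 1.3324; S(3,1) = 1.1583; S(3,2) = 1.0070; S(3,3) = 0.8754
  k=4: S(4,0) = 1.4290; S(4,1) = 1.2423; S(4,2) = 1.0800; S(4,3) = 0.9389; S(4,4) = 0.8162
Terminal payoffs V(N, i) = max(K - S_T, 0):
  V(4,0) = 0.000000; V(4,1) = 0.000000; V(4,2) = 0.000000; V(4,3) = 0.041093; V(4,4) = 0.163754
Backward induction: V(k, i) = exp(-r*dt) * [p * V(k+1, i) + (1-p) * V(k+1, i+1)]; then take max(V_cont, immediate exercise) for American.
  V(3,0) = exp(-r*dt) * [p*0.000000 + (1-p)*0.000000] = 0.000000; exercise = 0.000000; V(3,0) = max -> 0.000000
  V(3,1) = exp(-r*dt) * [p*0.000000 + (1-p)*0.000000] = 0.000000; exercise = 0.000000; V(3,1) = max -> 0.000000
  V(3,2) = exp(-r*dt) * [p*0.000000 + (1-p)*0.041093] = 0.017824; exercise = 0.000000; V(3,2) = max -> 0.017824
  V(3,3) = exp(-r*dt) * [p*0.041093 + (1-p)*0.163754] = 0.093848; exercise = 0.104569; V(3,3) = max -> 0.104569
  V(2,0) = exp(-r*dt) * [p*0.000000 + (1-p)*0.000000] = 0.000000; exercise = 0.000000; V(2,0) = max -> 0.000000
  V(2,1) = exp(-r*dt) * [p*0.000000 + (1-p)*0.017824] = 0.007731; exercise = 0.000000; V(2,1) = max -> 0.007731
  V(2,2) = exp(-r*dt) * [p*0.017824 + (1-p)*0.104569] = 0.055255; exercise = 0.041093; V(2,2) = max -> 0.055255
  V(1,0) = exp(-r*dt) * [p*0.000000 + (1-p)*0.007731] = 0.003354; exercise = 0.000000; V(1,0) = max -> 0.003354
  V(1,1) = exp(-r*dt) * [p*0.007731 + (1-p)*0.055255] = 0.028260; exercise = 0.000000; V(1,1) = max -> 0.028260
  V(0,0) = exp(-r*dt) * [p*0.003354 + (1-p)*0.028260] = 0.014120; exercise = 0.000000; V(0,0) = max -> 0.014120

Answer: Price = V(0,0) = 0.0141


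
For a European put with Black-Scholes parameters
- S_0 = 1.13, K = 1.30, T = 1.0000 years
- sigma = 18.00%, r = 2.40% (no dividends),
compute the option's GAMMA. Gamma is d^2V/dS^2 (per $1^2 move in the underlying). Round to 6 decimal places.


d1 = -0.5552590652; d2 = -0.7352590652
phi(d1) = 0.3419485992; exp(-qT) = 1.0000000000; exp(-rT) = 0.9762857098
Gamma = exp(-qT) * phi(d1) / (S * sigma * sqrt(T)) = 1.0000000000 * 0.3419485992 / (1.1300 * 0.1800 * 1.0000000000) = 1.681163

Answer: Gamma = 1.681163


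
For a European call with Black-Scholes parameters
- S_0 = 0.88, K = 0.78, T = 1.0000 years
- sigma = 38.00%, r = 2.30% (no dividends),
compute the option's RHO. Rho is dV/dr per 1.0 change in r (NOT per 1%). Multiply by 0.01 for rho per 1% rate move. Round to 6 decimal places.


d1 = 0.5679683889; d2 = 0.1879683889
phi(d1) = 0.3395165522; exp(-qT) = 1.0000000000; exp(-rT) = 0.9772624838
N(d2) = 0.5745492843
Rho = K*T*exp(-rT)*N(d2) = 0.7800 * 1.0000 * 0.9772624838 * 0.5745492843 = 0.437959

Answer: Rho = 0.437959


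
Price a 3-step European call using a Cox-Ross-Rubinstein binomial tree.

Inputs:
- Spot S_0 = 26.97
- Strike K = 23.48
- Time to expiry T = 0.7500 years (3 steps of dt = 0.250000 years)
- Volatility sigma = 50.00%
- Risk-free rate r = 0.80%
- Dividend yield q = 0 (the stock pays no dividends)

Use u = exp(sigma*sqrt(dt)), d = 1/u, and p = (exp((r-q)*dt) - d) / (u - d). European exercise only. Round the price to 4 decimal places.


Answer: Price = V(0,0) = 6.5038

Derivation:
dt = T/N = 0.250000
u = exp(sigma*sqrt(dt)) = 1.284025; d = 1/u = 0.778801
p = (exp((r-q)*dt) - d) / (u - d) = 0.441786
Discount per step: exp(-r*dt) = 0.998002
Stock lattice S(k, i) with i counting down-moves:
  k=0: S(0,0) = 26.9700
  k=1: S(1,0) = 34.6302; S(1,1) = 21.0043
  k=2: S(2,0) = 44.4660; S(2,1) = 26.9700; S(2,2) = 16.3581
  k=3: S(3,0) = 57.0955; S(3,1) = 34.6302; S(3,2) = 21.0043; S(3,3) = 12.7397
Terminal payoffs V(N, i) = max(S_T - K, 0):
  V(3,0) = 33.615490; V(3,1) = 11.150165; V(3,2) = 0.000000; V(3,3) = 0.000000
Backward induction: V(k, i) = exp(-r*dt) * [p * V(k+1, i) + (1-p) * V(k+1, i+1)].
  V(2,0) = exp(-r*dt) * [p*33.615490 + (1-p)*11.150165] = 21.032926
  V(2,1) = exp(-r*dt) * [p*11.150165 + (1-p)*0.000000] = 4.916146
  V(2,2) = exp(-r*dt) * [p*0.000000 + (1-p)*0.000000] = 0.000000
  V(1,0) = exp(-r*dt) * [p*21.032926 + (1-p)*4.916146] = 12.012267
  V(1,1) = exp(-r*dt) * [p*4.916146 + (1-p)*0.000000] = 2.167545
  V(0,0) = exp(-r*dt) * [p*12.012267 + (1-p)*2.167545] = 6.503786


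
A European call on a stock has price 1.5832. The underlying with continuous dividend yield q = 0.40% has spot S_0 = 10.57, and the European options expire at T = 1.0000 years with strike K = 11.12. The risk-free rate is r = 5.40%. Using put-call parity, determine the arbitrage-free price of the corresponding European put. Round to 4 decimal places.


Put-call parity: C - P = S_0 * exp(-qT) - K * exp(-rT).
S_0 * exp(-qT) = 10.5700 * 0.99600799 = 10.52780445
K * exp(-rT) = 11.1200 * 0.94743211 = 10.53544502
P = C - S*exp(-qT) + K*exp(-rT)
P = 1.5832 - 10.52780445 + 10.53544502 = 1.5908

Answer: Put price = 1.5908


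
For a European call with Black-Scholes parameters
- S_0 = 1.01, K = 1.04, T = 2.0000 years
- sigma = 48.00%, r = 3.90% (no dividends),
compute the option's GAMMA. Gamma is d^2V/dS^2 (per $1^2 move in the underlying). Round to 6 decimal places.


Answer: Gamma = 0.534708

Derivation:
d1 = 0.4111967615; d2 = -0.2676257485
phi(d1) = 0.3666014745; exp(-qT) = 1.0000000000; exp(-rT) = 0.9249644265
Gamma = exp(-qT) * phi(d1) / (S * sigma * sqrt(T)) = 1.0000000000 * 0.3666014745 / (1.0100 * 0.4800 * 1.4142135624) = 0.534708
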